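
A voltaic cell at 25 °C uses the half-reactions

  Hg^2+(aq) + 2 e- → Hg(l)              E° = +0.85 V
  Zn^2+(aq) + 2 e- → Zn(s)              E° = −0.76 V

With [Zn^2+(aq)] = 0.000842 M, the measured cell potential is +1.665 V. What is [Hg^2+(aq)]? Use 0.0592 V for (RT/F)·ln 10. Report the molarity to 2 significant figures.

0.061 M

With Hg²⁺/Hg at the cathode and Zn²⁺/Zn at the anode, E°cell = +0.85 − (−0.76) = +1.61 V (n = 2).
From the Nernst equation, log Q = n(E° − E)/0.0592 = 2·(+1.61 − (+1.665))/0.0592 = −1.858.
For Hg^2+(aq) + Zn(s) → Hg(l) + Zn^2+(aq), the reaction quotient is Q = [Zn^2+(aq)] / [Hg^2+(aq)].
Solving for the unknown gives log [Hg^2+(aq)] = −1.217, so [Hg^2+(aq)] ≈ 0.061 M.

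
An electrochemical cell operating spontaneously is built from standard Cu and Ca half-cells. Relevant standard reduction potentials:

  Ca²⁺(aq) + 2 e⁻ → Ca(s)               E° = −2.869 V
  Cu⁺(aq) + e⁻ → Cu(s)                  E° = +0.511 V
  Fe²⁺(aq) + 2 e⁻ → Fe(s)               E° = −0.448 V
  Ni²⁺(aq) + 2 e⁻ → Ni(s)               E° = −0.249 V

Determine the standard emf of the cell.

Of the two couples in this cell, the one with the more positive reduction potential is reduced at the cathode: here that is Cu⁺/Cu (+0.511 V); Ca²⁺/Ca (−2.869 V) is the anode.
E°cell = E°(cathode) − E°(anode) = +0.511 − (−2.869) = +3.380 V.

+3.380 V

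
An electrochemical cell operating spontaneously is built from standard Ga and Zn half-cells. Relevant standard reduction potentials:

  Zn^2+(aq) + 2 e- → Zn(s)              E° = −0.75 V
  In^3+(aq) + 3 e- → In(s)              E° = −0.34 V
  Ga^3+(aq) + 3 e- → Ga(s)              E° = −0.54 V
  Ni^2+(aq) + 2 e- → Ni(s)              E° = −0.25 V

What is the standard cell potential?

Of the two couples in this cell, the one with the more positive reduction potential is reduced at the cathode: here that is Ga³⁺/Ga (−0.54 V); Zn²⁺/Zn (−0.75 V) is the anode.
E°cell = E°(cathode) − E°(anode) = −0.54 − (−0.75) = +0.21 V.

+0.21 V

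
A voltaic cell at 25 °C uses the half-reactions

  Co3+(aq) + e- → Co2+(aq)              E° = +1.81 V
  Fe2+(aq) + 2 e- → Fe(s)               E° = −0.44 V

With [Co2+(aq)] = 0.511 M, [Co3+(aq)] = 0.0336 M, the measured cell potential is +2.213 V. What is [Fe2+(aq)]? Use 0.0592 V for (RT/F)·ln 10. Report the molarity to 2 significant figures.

0.077 M

The Co³⁺/Co²⁺ couple has the larger reduction potential, so it is the cathode: E°cell = +1.81 − (−0.44) = +2.25 V and n = 2.
From the Nernst equation, log Q = n(E° − E)/0.0592 = 2·(+2.25 − (+2.213))/0.0592 = 1.250.
For 2 Co3+(aq) + Fe(s) → 2 Co2+(aq) + Fe2+(aq), the reaction quotient is Q = ([Co2+(aq)]^2·[Fe2+(aq)]) / [Co3+(aq)]^2.
Isolating [Fe2+(aq)] in Q = 10^{1.250} yields log [Fe2+(aq)] = −1.114, i.e. 0.077 M.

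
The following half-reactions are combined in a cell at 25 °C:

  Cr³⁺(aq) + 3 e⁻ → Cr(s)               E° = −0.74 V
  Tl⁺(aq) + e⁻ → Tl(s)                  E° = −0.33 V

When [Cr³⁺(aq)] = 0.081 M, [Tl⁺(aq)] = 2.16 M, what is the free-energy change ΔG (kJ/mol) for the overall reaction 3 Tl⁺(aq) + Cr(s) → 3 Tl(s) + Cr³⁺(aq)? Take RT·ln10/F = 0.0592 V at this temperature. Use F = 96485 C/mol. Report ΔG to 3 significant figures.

The standard cell potential is −0.33 − (−0.74) = +0.41 V, with n = 3 electrons in the balanced equation.
Q = [Cr³⁺(aq)] / [Tl⁺(aq)]^3 = 0.00804, so log Q = −2.095 and E = +0.41 − (0.0592/3)(−2.095) = +0.4513 V.
Finally ΔG = −nFE = −(3)(96485 C/mol)(+0.4513 V) = −131 kJ/mol.

−131 kJ/mol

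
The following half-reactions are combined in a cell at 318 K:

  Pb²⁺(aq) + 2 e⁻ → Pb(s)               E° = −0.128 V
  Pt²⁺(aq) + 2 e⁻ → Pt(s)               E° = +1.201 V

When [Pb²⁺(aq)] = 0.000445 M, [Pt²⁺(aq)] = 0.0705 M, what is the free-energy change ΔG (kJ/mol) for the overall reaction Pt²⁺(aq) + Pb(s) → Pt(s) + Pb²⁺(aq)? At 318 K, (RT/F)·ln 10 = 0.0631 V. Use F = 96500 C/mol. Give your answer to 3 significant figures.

−270 kJ/mol

The standard cell potential is +1.201 − (−0.128) = +1.329 V, with n = 2 electrons in the balanced equation.
Q = [Pb²⁺(aq)] / [Pt²⁺(aq)] = 0.00631, so log Q = −2.200 and E = +1.329 − (0.0631/2)(−2.200) = +1.3984 V.
Then ΔG = −nFE = −2 × 96500 × +1.3984 J/mol = −270 kJ/mol.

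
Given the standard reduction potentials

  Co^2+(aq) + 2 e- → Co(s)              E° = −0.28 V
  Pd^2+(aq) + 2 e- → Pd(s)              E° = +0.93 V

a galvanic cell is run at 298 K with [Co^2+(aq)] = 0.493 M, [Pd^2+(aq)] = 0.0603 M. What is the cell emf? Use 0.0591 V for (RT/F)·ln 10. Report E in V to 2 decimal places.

Pd²⁺/Pd is reduced (cathode, E° = +0.93 V) and Co²⁺/Co is oxidized (anode).
E°cell = +0.93 − (−0.28) = +1.21 V, with n = 2 electrons transferred.
Balancing gives Pd^2+(aq) + Co(s) → Pd(s) + Co^2+(aq); hence Q = [Co^2+(aq)] / [Pd^2+(aq)] = 8.18 (log Q = 0.913).
Applying E = E° − (RT ln10/nF)·log Q gives +1.21 − (0.0591/2)(0.913) = +1.18 V.

+1.18 V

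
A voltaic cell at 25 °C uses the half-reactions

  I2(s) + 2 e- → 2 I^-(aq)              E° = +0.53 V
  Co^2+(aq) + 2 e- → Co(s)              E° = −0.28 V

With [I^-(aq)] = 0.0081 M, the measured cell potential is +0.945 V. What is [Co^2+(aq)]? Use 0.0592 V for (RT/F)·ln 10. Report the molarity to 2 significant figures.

0.42 M

The I₂/I⁻ couple has the larger reduction potential, so it is the cathode: E°cell = +0.53 − (−0.28) = +0.81 V and n = 2.
Since E = E° − (0.0592/n)·log Q, log Q = n(E° − E)/0.0592 = −4.561.
For I2(s) + Co(s) → 2 I^-(aq) + Co^2+(aq), the reaction quotient is Q = [I^-(aq)]^2·[Co^2+(aq)].
Isolating [Co^2+(aq)] in Q = 10^{−4.561} yields log [Co^2+(aq)] = −0.378, i.e. 0.42 M.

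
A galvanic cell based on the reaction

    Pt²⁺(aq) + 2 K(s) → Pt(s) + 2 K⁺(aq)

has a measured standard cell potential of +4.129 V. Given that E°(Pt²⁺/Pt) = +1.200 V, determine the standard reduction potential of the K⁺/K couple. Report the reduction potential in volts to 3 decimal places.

−2.929 V

In the reaction as written the Pt²⁺/Pt couple is reduced (cathode) and K⁺/K is oxidized (anode), so E°cell = E°(Pt²⁺/Pt) − E°(K⁺/K).
E°(K⁺/K) = E°(cathode) − E°cell = +1.200 − (+4.129) = −2.929 V.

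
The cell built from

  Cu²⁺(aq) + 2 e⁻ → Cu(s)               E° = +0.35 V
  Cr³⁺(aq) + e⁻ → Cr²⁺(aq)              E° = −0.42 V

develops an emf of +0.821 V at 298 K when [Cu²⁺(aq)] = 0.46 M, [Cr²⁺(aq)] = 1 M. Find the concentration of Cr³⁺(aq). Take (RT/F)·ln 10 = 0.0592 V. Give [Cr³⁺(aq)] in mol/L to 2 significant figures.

0.093 M

The Cu²⁺/Cu couple has the larger reduction potential, so it is the cathode: E°cell = +0.35 − (−0.42) = +0.77 V and n = 2.
Since E = E° − (0.0592/n)·log Q, log Q = n(E° − E)/0.0592 = −1.723.
For Cu²⁺(aq) + 2 Cr²⁺(aq) → Cu(s) + 2 Cr³⁺(aq), the reaction quotient is Q = [Cr³⁺(aq)]^2 / ([Cu²⁺(aq)]·[Cr²⁺(aq)]^2).
Isolating [Cr³⁺(aq)] in Q = 10^{−1.723} yields log [Cr³⁺(aq)] = −1.030, i.e. 0.093 M.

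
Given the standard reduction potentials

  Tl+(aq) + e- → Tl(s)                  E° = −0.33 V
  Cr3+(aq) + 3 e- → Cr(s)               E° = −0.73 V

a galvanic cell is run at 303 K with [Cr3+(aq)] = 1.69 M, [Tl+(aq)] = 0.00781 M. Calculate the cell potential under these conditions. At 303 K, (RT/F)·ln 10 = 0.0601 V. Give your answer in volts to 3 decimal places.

Tl⁺/Tl is reduced (cathode, E° = −0.33 V) and Cr³⁺/Cr is oxidized (anode).
E°cell = −0.33 − (−0.73) = +0.40 V, with n = 3 electrons transferred.
Balancing gives 3 Tl+(aq) + Cr(s) → 3 Tl(s) + Cr3+(aq); hence Q = [Cr3+(aq)] / [Tl+(aq)]^3 = 3.55×10^6 (log Q = 6.550).
Applying E = E° − (RT ln10/nF)·log Q gives +0.40 − (0.0601/3)(6.550) = +0.269 V.

+0.269 V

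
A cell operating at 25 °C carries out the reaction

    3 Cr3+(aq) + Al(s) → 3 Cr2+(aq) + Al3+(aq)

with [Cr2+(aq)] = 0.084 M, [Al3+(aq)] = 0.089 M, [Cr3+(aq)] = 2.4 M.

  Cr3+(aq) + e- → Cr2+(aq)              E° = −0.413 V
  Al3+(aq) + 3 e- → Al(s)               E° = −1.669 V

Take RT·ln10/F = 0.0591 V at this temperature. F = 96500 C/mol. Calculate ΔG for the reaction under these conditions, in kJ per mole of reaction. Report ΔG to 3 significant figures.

−395 kJ/mol

The standard cell potential is −0.413 − (−1.669) = +1.256 V, with n = 3 electrons in the balanced equation.
Q = ([Cr2+(aq)]^3·[Al3+(aq)]) / [Cr3+(aq)]^3 = 3.82×10^−6, so log Q = −5.418 and E = +1.256 − (0.0591/3)(−5.418) = +1.3627 V.
Then ΔG = −nFE = −3 × 96500 × +1.3627 J/mol = −395 kJ/mol.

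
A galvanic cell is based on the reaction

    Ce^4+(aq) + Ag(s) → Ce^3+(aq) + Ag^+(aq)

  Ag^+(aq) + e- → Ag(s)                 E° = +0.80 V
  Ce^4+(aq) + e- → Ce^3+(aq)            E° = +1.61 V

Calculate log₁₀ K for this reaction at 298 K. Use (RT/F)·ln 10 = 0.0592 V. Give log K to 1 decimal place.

log K = 13.7

The Ce⁴⁺/Ce³⁺ couple is reduced (cathode); E°cell = +1.61 − (+0.80) = +0.81 V with n = 1.
At equilibrium E = 0, so log K = nE°cell / 0.0592 = (1)(+0.81) / 0.0592 = 13.7.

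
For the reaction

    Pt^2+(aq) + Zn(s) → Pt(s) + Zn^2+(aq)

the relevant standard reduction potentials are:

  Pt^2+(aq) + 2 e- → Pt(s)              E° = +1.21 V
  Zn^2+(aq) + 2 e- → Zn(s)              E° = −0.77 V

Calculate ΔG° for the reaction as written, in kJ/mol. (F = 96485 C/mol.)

−382 kJ/mol

In the reaction as written Pt^2+(aq) is reduced, so the Pt²⁺/Pt couple is the cathode and Zn²⁺/Zn is the anode.
E°cell = +1.21 − (−0.77) = +1.98 V; balancing electrons gives n = 2.
ΔG° = −nFE°cell = −(2)(96485)(+1.98) J/mol = −382 kJ/mol.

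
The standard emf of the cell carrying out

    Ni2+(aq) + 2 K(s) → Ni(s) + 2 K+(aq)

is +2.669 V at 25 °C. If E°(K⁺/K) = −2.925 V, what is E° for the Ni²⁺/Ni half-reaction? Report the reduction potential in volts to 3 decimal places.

−0.256 V

In the reaction as written the Ni²⁺/Ni couple is reduced (cathode) and K⁺/K is oxidized (anode), so E°cell = E°(Ni²⁺/Ni) − E°(K⁺/K).
E°(Ni²⁺/Ni) = E°cell + E°(anode) = +2.669 + (−2.925) = −0.256 V.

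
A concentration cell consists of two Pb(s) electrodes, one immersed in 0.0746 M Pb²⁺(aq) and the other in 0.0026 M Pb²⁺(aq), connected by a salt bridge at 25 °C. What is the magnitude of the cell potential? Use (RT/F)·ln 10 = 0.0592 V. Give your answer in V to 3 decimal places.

0.043 V

For a concentration cell E°cell = 0, since both electrodes use the same couple.
The compartment with the higher Pb²⁺(aq) concentration (0.0746 M) acts as the cathode; ions are reduced there and produced at the dilute (0.0026 M) anode.
With n = 2, Ecell = −(0.0592/2)·log([dilute]/[conc]) = −(0.0592/2)·log(0.0026/0.0746) = +0.043 V.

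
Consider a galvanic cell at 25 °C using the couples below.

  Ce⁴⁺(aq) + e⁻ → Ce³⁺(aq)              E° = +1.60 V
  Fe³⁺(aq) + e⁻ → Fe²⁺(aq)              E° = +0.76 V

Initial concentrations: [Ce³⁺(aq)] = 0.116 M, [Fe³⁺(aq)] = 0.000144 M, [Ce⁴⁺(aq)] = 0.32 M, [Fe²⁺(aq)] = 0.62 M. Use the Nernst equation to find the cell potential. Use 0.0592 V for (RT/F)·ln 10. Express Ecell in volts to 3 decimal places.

+1.081 V

Ce⁴⁺/Ce³⁺ is reduced (cathode, E° = +1.60 V) and Fe³⁺/Fe²⁺ is oxidized (anode).
E°cell = E°cat − E°an = +1.60 − (+0.76) = +0.84 V; n = 1.
For the overall reaction Ce⁴⁺(aq) + Fe²⁺(aq) → Ce³⁺(aq) + Fe³⁺(aq), Q = ([Ce³⁺(aq)]·[Fe³⁺(aq)]) / ([Ce⁴⁺(aq)]·[Fe²⁺(aq)]) = 8.42×10^−5, giving log Q = −4.075.
Applying E = E° − (RT ln10/nF)·log Q gives +0.84 − (0.0592/1)(−4.075) = +1.081 V.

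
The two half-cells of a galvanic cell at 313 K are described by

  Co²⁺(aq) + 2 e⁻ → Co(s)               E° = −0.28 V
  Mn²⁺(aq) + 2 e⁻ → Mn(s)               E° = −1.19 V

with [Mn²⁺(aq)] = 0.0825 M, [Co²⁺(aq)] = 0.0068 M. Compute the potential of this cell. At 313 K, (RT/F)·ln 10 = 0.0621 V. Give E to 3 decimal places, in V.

+0.876 V

Co²⁺/Co is reduced (cathode, E° = −0.28 V) and Mn²⁺/Mn is oxidized (anode).
The standard potential is −0.28 − (−1.19) = +0.91 V and the balanced reaction transfers n = 2 electrons.
The balanced reaction is Co²⁺(aq) + Mn(s) → Co(s) + Mn²⁺(aq), so Q = [Mn²⁺(aq)] / [Co²⁺(aq)] = 12.1 and log Q = 1.084.
E = E° − (0.0621/n)·log Q = +0.91 − (0.0621/2)(1.084) = +0.876 V.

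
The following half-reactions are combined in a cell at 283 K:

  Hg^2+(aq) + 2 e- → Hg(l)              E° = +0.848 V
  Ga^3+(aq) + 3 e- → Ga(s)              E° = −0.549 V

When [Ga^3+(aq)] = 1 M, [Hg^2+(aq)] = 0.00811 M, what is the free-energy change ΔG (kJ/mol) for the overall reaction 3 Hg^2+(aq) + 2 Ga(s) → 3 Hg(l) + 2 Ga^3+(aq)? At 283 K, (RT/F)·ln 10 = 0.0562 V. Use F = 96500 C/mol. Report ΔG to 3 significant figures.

−775 kJ/mol

With Hg²⁺/Hg reduced at the cathode, E°cell = +0.848 − (−0.549) = +1.397 V and n = 6.
The reaction quotient is [Ga^3+(aq)]^2 / [Hg^2+(aq)]^3 = 1.87×10^6; by Nernst, E = +1.397 − (0.0562/6)(6.273) = +1.3382 V.
Finally ΔG = −nFE = −(6)(96500 C/mol)(+1.3382 V) = −775 kJ/mol.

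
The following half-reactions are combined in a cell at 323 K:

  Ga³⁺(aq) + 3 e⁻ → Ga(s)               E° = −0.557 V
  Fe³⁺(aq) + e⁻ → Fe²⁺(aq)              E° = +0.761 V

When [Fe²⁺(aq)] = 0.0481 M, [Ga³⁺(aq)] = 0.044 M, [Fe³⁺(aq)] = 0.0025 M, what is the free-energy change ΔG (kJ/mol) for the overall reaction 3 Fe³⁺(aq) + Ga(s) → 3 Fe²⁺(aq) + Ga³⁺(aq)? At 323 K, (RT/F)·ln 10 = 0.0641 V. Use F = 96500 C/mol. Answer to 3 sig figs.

−366 kJ/mol

E°cell = +0.761 − (−0.557) = +1.318 V; the balanced reaction transfers n = 3 electrons.
The reaction quotient is ([Fe²⁺(aq)]^3·[Ga³⁺(aq)]) / [Fe³⁺(aq)]^3 = 313; by Nernst, E = +1.318 − (0.0641/3)(2.496) = +1.2647 V.
ΔG = −nFE = −(3)(96500)(+1.2647) J/mol = −366 kJ/mol.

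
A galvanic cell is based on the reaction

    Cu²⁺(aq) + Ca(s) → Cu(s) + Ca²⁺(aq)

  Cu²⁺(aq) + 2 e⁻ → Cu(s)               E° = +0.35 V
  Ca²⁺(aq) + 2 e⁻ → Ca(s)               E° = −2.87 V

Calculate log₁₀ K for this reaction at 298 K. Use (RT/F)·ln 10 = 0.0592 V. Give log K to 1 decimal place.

The Cu²⁺/Cu couple is reduced (cathode); E°cell = +0.35 − (−2.87) = +3.22 V with n = 2.
At equilibrium E = 0, so log K = nE°cell / 0.0592 = (2)(+3.22) / 0.0592 = 108.8.

log K = 108.8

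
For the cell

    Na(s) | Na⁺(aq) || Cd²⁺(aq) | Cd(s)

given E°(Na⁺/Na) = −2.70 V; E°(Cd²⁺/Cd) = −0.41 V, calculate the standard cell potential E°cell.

+2.29 V

By convention the left-hand electrode in cell notation is the anode (oxidation) and the right-hand electrode is the cathode (reduction).
E°cell = E°(right) − E°(left) = −0.41 − (−2.70) = +2.29 V.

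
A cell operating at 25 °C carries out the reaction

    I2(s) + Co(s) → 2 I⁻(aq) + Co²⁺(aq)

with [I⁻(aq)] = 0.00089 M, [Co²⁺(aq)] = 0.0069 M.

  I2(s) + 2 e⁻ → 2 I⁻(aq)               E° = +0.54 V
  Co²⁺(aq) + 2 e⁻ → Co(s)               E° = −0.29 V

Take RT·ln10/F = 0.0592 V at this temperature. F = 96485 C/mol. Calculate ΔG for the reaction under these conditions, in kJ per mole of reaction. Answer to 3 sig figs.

The standard cell potential is +0.54 − (−0.29) = +0.83 V, with n = 2 electrons in the balanced equation.
Q = [I⁻(aq)]^2·[Co²⁺(aq)] = 5.47×10^−9, so log Q = −8.262 and E = +0.83 − (0.0592/2)(−8.262) = +1.0746 V.
Finally ΔG = −nFE = −(2)(96485 C/mol)(+1.0746 V) = −207 kJ/mol.

−207 kJ/mol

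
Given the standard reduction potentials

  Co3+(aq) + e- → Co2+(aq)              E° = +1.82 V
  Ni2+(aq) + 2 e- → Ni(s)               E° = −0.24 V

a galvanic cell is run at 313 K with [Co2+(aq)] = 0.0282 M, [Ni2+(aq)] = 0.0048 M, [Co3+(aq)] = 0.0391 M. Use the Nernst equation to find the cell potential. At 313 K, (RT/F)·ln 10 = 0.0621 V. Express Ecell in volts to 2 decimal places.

+2.14 V

Since E°(Co³⁺/Co²⁺) > E°(Ni²⁺/Ni), Co³⁺/Co²⁺ serves as the cathode.
E°cell = +1.82 − (−0.24) = +2.06 V, with n = 2 electrons transferred.
For the overall reaction 2 Co3+(aq) + Ni(s) → 2 Co2+(aq) + Ni2+(aq), Q = ([Co2+(aq)]^2·[Ni2+(aq)]) / [Co3+(aq)]^2 = 0.0025, giving log Q = −2.603.
Applying E = E° − (RT ln10/nF)·log Q gives +2.06 − (0.0621/2)(−2.603) = +2.14 V.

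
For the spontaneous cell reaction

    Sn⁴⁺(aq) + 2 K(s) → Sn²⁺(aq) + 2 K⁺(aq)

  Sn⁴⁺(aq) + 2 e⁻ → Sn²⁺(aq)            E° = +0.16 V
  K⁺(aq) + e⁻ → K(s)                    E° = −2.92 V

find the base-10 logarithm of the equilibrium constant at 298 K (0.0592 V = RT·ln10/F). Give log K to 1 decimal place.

The Sn⁴⁺/Sn²⁺ couple is reduced (cathode); E°cell = +0.16 − (−2.92) = +3.08 V with n = 2.
At equilibrium E = 0, so log K = nE°cell / 0.0592 = (2)(+3.08) / 0.0592 = 104.1.

log K = 104.1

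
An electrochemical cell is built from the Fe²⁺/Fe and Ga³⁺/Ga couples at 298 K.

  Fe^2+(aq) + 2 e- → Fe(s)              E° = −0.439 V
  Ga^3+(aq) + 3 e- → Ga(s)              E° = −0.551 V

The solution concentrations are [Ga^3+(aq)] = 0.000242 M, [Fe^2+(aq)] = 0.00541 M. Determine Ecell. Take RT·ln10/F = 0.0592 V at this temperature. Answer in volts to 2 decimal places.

+0.12 V

The Fe²⁺/Fe couple has the more positive E°, so it is the cathode; Ga³⁺/Ga is the anode.
E°cell = E°cat − E°an = −0.439 − (−0.551) = +0.112 V; n = 6.
For the overall reaction 3 Fe^2+(aq) + 2 Ga(s) → 3 Fe(s) + 2 Ga^3+(aq), Q = [Ga^3+(aq)]^2 / [Fe^2+(aq)]^3 = 0.37, giving log Q = −0.432.
E = E° − (0.0592/n)·log Q = +0.112 − (0.0592/6)(−0.432) = +0.12 V.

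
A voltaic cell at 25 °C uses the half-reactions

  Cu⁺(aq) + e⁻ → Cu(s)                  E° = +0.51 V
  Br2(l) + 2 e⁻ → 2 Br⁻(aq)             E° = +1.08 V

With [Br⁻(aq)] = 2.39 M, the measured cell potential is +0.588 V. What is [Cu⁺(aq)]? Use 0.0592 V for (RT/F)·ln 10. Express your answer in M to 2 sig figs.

With Br₂/Br⁻ at the cathode and Cu⁺/Cu at the anode, E°cell = +1.08 − (+0.51) = +0.57 V (n = 2).
Since E = E° − (0.0592/n)·log Q, log Q = n(E° − E)/0.0592 = −0.608.
Balancing electrons gives Br2(l) + 2 Cu(s) → 2 Br⁻(aq) + 2 Cu⁺(aq); thus Q = [Br⁻(aq)]^2·[Cu⁺(aq)]^2.
Substituting the known concentrations and solving, log [Cu⁺(aq)] = −0.682 and [Cu⁺(aq)] = 0.21 M.

0.21 M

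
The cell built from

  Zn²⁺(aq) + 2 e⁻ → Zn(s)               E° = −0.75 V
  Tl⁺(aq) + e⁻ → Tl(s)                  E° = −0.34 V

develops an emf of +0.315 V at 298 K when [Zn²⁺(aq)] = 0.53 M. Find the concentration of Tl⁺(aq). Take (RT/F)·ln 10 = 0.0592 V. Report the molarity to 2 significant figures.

0.018 M

With Tl⁺/Tl at the cathode and Zn²⁺/Zn at the anode, E°cell = −0.34 − (−0.75) = +0.41 V (n = 2).
Rearranging E = E° − (0.0592/n)·log Q gives log Q = 2(+0.41 − (+0.315))/0.0592 = 3.209.
Balancing electrons gives 2 Tl⁺(aq) + Zn(s) → 2 Tl(s) + Zn²⁺(aq); thus Q = [Zn²⁺(aq)] / [Tl⁺(aq)]^2.
Isolating [Tl⁺(aq)] in Q = 10^{3.209} yields log [Tl⁺(aq)] = −1.742, i.e. 0.018 M.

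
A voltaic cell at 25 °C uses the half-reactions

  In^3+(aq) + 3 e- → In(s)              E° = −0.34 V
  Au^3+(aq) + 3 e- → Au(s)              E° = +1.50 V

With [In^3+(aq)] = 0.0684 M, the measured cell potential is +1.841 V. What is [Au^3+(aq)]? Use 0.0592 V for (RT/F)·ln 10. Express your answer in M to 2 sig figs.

Au³⁺/Au is the cathode (higher E°); E°cell = +1.50 − (−0.34) = +1.84 V with n = 3.
Rearranging E = E° − (0.0592/n)·log Q gives log Q = 3(+1.84 − (+1.841))/0.0592 = −0.051.
For Au^3+(aq) + In(s) → Au(s) + In^3+(aq), the reaction quotient is Q = [In^3+(aq)] / [Au^3+(aq)].
Isolating [Au^3+(aq)] in Q = 10^{−0.051} yields log [Au^3+(aq)] = −1.114, i.e. 0.077 M.

0.077 M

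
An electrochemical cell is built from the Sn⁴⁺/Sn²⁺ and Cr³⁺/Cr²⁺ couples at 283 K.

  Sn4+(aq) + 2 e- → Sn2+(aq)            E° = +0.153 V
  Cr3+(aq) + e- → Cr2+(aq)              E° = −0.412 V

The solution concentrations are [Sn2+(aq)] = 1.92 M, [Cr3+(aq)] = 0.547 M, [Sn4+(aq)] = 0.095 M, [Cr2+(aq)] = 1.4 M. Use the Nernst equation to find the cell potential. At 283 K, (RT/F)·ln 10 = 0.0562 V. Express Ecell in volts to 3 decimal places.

Sn⁴⁺/Sn²⁺ is reduced (cathode, E° = +0.153 V) and Cr³⁺/Cr²⁺ is oxidized (anode).
The standard potential is +0.153 − (−0.412) = +0.565 V and the balanced reaction transfers n = 2 electrons.
Balancing gives Sn4+(aq) + 2 Cr2+(aq) → Sn2+(aq) + 2 Cr3+(aq); hence Q = ([Sn2+(aq)]·[Cr3+(aq)]^2) / ([Sn4+(aq)]·[Cr2+(aq)]^2) = 3.09 (log Q = 0.489).
E = E° − (0.0562/n)·log Q = +0.565 − (0.0562/2)(0.489) = +0.551 V.

+0.551 V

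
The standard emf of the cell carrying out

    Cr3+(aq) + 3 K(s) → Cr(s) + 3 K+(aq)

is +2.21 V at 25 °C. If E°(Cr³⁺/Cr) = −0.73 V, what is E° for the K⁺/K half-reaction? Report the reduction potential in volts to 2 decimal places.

−2.94 V

In the reaction as written the Cr³⁺/Cr couple is reduced (cathode) and K⁺/K is oxidized (anode), so E°cell = E°(Cr³⁺/Cr) − E°(K⁺/K).
E°(K⁺/K) = E°(cathode) − E°cell = −0.73 − (+2.21) = −2.94 V.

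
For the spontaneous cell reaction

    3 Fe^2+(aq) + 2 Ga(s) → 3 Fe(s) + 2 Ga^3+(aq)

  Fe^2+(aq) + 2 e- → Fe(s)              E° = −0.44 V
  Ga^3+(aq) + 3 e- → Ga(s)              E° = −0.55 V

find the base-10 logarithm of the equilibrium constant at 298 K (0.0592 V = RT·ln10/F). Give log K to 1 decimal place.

log K = 11.1

The Fe²⁺/Fe couple is reduced (cathode); E°cell = −0.44 − (−0.55) = +0.11 V with n = 6.
At equilibrium E = 0, so log K = nE°cell / 0.0592 = (6)(+0.11) / 0.0592 = 11.1.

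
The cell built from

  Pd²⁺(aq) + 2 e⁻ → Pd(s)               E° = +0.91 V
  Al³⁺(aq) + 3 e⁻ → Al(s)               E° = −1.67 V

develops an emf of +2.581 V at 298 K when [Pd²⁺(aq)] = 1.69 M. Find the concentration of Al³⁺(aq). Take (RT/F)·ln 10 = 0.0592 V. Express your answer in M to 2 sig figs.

The Pd²⁺/Pd couple has the larger reduction potential, so it is the cathode: E°cell = +0.91 − (−1.67) = +2.58 V and n = 6.
Rearranging E = E° − (0.0592/n)·log Q gives log Q = 6(+2.58 − (+2.581))/0.0592 = −0.101.
For 3 Pd²⁺(aq) + 2 Al(s) → 3 Pd(s) + 2 Al³⁺(aq), the reaction quotient is Q = [Al³⁺(aq)]^2 / [Pd²⁺(aq)]^3.
Isolating [Al³⁺(aq)] in Q = 10^{−0.101} yields log [Al³⁺(aq)] = 0.291, i.e. 2.0 M.

2.0 M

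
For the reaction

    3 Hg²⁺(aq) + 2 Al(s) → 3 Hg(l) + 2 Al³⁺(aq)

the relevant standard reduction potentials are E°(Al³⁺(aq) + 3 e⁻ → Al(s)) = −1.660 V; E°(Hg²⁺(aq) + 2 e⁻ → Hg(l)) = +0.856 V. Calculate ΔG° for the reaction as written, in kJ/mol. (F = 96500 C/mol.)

In the reaction as written Hg²⁺(aq) is reduced, so the Hg²⁺/Hg couple is the cathode and Al³⁺/Al is the anode.
E°cell = +0.856 − (−1.660) = +2.516 V; balancing electrons gives n = 6.
ΔG° = −nFE°cell = −(6)(96500)(+2.516) J/mol = −1457 kJ/mol.

−1457 kJ/mol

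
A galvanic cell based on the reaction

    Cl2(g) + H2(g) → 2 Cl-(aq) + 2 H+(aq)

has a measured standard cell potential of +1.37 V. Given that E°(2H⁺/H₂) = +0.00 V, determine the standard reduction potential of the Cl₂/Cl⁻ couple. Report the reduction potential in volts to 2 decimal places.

In the reaction as written the Cl₂/Cl⁻ couple is reduced (cathode) and 2H⁺/H₂ is oxidized (anode), so E°cell = E°(Cl₂/Cl⁻) − E°(2H⁺/H₂).
E°(Cl₂/Cl⁻) = E°cell + E°(anode) = +1.37 + (+0.00) = +1.37 V.

+1.37 V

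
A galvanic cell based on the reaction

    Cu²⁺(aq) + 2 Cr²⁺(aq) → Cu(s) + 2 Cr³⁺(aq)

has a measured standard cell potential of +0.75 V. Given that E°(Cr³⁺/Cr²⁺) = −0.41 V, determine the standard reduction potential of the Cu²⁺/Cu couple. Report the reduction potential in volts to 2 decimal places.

+0.34 V

In the reaction as written the Cu²⁺/Cu couple is reduced (cathode) and Cr³⁺/Cr²⁺ is oxidized (anode), so E°cell = E°(Cu²⁺/Cu) − E°(Cr³⁺/Cr²⁺).
E°(Cu²⁺/Cu) = E°cell + E°(anode) = +0.75 + (−0.41) = +0.34 V.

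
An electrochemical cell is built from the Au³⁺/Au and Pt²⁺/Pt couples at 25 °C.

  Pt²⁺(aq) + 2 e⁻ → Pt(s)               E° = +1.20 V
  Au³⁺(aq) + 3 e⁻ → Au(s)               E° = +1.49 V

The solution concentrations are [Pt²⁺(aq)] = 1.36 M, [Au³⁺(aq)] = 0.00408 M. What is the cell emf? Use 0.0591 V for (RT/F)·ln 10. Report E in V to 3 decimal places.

The Au³⁺/Au couple has the more positive E°, so it is the cathode; Pt²⁺/Pt is the anode.
E°cell = +1.49 − (+1.20) = +0.29 V, with n = 6 electrons transferred.
The balanced reaction is 2 Au³⁺(aq) + 3 Pt(s) → 2 Au(s) + 3 Pt²⁺(aq), so Q = [Pt²⁺(aq)]^3 / [Au³⁺(aq)]^2 = 1.51×10^5 and log Q = 5.179.
E = E° − (0.0591/n)·log Q = +0.29 − (0.0591/6)(5.179) = +0.239 V.

+0.239 V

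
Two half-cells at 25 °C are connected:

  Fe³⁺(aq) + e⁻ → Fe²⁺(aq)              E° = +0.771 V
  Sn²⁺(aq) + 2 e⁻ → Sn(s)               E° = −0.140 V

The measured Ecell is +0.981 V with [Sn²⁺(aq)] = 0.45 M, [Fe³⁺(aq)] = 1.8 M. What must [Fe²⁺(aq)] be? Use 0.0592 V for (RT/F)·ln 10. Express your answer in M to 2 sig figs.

0.18 M

The Fe³⁺/Fe²⁺ couple has the larger reduction potential, so it is the cathode: E°cell = +0.771 − (−0.140) = +0.911 V and n = 2.
Rearranging E = E° − (0.0592/n)·log Q gives log Q = 2(+0.911 − (+0.981))/0.0592 = −2.365.
For 2 Fe³⁺(aq) + Sn(s) → 2 Fe²⁺(aq) + Sn²⁺(aq), the reaction quotient is Q = ([Fe²⁺(aq)]^2·[Sn²⁺(aq)]) / [Fe³⁺(aq)]^2.
Isolating [Fe²⁺(aq)] in Q = 10^{−2.365} yields log [Fe²⁺(aq)] = −0.754, i.e. 0.18 M.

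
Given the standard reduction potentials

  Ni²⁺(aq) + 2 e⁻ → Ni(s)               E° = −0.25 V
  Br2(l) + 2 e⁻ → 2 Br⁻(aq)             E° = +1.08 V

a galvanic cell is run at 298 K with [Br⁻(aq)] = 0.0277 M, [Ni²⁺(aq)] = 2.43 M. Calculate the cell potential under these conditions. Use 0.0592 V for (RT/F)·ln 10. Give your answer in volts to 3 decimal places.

The Br₂/Br⁻ couple has the more positive E°, so it is the cathode; Ni²⁺/Ni is the anode.
E°cell = E°cat − E°an = +1.08 − (−0.25) = +1.33 V; n = 2.
For the overall reaction Br2(l) + Ni(s) → 2 Br⁻(aq) + Ni²⁺(aq), Q = [Br⁻(aq)]^2·[Ni²⁺(aq)] = 0.00186, giving log Q = −2.729.
E = E° − (0.0592/n)·log Q = +1.33 − (0.0592/2)(−2.729) = +1.411 V.

+1.411 V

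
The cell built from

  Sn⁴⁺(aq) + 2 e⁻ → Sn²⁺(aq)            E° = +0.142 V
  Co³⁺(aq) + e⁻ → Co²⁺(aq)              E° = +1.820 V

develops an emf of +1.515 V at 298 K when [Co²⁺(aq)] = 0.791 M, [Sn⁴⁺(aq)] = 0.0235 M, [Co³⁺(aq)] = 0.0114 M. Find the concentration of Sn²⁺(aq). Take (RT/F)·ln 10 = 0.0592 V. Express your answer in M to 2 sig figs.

The Co³⁺/Co²⁺ couple has the larger reduction potential, so it is the cathode: E°cell = +1.820 − (+0.142) = +1.678 V and n = 2.
Rearranging E = E° − (0.0592/n)·log Q gives log Q = 2(+1.678 − (+1.515))/0.0592 = 5.507.
Balancing electrons gives 2 Co³⁺(aq) + Sn²⁺(aq) → 2 Co²⁺(aq) + Sn⁴⁺(aq); thus Q = ([Co²⁺(aq)]^2·[Sn⁴⁺(aq)]) / ([Co³⁺(aq)]^2·[Sn²⁺(aq)]).
Solving for the unknown gives log [Sn²⁺(aq)] = −3.453, so [Sn²⁺(aq)] ≈ 0.00035 M.

0.00035 M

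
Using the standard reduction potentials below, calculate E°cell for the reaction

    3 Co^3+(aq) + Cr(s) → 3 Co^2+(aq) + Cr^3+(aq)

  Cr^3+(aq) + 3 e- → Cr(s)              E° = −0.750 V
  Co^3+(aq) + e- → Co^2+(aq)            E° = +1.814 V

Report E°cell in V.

+2.564 V

In the reaction as written, Co^3+(aq) is reduced (cathode) and Cr^3+(aq) is produced by oxidation at the anode.
E°cell = E°(cathode) − E°(anode) = +1.814 − (−0.750) = +2.564 V.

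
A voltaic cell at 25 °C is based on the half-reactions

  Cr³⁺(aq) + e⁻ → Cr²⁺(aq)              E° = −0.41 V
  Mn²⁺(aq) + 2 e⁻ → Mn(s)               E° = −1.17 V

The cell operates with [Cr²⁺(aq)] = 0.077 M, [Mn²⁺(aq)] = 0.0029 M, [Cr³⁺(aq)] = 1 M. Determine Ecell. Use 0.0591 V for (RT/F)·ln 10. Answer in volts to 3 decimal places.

Cr³⁺/Cr²⁺ is reduced (cathode, E° = −0.41 V) and Mn²⁺/Mn is oxidized (anode).
The standard potential is −0.41 − (−1.17) = +0.76 V and the balanced reaction transfers n = 2 electrons.
The balanced reaction is 2 Cr³⁺(aq) + Mn(s) → 2 Cr²⁺(aq) + Mn²⁺(aq), so Q = ([Cr²⁺(aq)]^2·[Mn²⁺(aq)]) / [Cr³⁺(aq)]^2 = 1.72×10^−5 and log Q = −4.765.
E = E° − (0.0591/n)·log Q = +0.76 − (0.0591/2)(−4.765) = +0.901 V.

+0.901 V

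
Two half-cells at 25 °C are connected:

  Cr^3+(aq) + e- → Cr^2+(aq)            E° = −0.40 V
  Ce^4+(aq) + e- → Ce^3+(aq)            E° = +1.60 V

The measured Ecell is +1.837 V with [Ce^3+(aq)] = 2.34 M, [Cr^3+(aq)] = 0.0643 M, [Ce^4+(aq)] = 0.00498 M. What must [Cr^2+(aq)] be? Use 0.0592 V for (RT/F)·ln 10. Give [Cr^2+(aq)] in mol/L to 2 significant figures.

0.053 M

The Ce⁴⁺/Ce³⁺ couple has the larger reduction potential, so it is the cathode: E°cell = +1.60 − (−0.40) = +2.00 V and n = 1.
From the Nernst equation, log Q = n(E° − E)/0.0592 = 1·(+2.00 − (+1.837))/0.0592 = 2.753.
The balanced reaction is Ce^4+(aq) + Cr^2+(aq) → Ce^3+(aq) + Cr^3+(aq), so Q = ([Ce^3+(aq)]·[Cr^3+(aq)]) / ([Ce^4+(aq)]·[Cr^2+(aq)]).
Substituting the known concentrations and solving, log [Cr^2+(aq)] = −1.273 and [Cr^2+(aq)] = 0.053 M.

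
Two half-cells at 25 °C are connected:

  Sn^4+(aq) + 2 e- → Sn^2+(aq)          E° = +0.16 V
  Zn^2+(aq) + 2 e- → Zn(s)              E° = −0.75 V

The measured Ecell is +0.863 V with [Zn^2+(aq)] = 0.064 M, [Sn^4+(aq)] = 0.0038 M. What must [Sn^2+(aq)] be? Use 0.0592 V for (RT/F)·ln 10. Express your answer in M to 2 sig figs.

2.3 M

With Sn⁴⁺/Sn²⁺ at the cathode and Zn²⁺/Zn at the anode, E°cell = +0.16 − (−0.75) = +0.91 V (n = 2).
Since E = E° − (0.0592/n)·log Q, log Q = n(E° − E)/0.0592 = 1.588.
The balanced reaction is Sn^4+(aq) + Zn(s) → Sn^2+(aq) + Zn^2+(aq), so Q = ([Sn^2+(aq)]·[Zn^2+(aq)]) / [Sn^4+(aq)].
Solving for the unknown gives log [Sn^2+(aq)] = 0.362, so [Sn^2+(aq)] ≈ 2.3 M.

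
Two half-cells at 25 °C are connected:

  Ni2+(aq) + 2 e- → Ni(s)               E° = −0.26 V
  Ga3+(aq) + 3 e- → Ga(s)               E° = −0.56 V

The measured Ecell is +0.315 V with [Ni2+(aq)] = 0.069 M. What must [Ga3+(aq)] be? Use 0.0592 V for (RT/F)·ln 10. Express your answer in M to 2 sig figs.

0.0031 M

Ni²⁺/Ni is the cathode (higher E°); E°cell = −0.26 − (−0.56) = +0.30 V with n = 6.
From the Nernst equation, log Q = n(E° − E)/0.0592 = 6·(+0.30 − (+0.315))/0.0592 = −1.520.
For 3 Ni2+(aq) + 2 Ga(s) → 3 Ni(s) + 2 Ga3+(aq), the reaction quotient is Q = [Ga3+(aq)]^2 / [Ni2+(aq)]^3.
Substituting the known concentrations and solving, log [Ga3+(aq)] = −2.502 and [Ga3+(aq)] = 0.0031 M.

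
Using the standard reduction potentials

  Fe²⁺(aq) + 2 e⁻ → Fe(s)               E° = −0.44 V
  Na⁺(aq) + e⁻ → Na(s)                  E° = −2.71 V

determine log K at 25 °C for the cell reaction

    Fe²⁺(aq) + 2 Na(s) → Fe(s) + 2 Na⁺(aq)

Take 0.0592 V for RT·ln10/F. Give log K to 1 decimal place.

log K = 76.7

The Fe²⁺/Fe couple is reduced (cathode); E°cell = −0.44 − (−2.71) = +2.27 V with n = 2.
At equilibrium E = 0, so log K = nE°cell / 0.0592 = (2)(+2.27) / 0.0592 = 76.7.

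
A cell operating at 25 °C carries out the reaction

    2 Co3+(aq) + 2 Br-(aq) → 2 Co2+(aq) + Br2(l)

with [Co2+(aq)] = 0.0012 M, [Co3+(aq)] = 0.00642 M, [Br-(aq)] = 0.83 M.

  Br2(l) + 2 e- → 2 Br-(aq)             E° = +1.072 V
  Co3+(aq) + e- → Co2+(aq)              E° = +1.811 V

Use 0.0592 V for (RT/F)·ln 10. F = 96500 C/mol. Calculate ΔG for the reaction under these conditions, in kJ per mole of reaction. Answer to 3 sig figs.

With Co³⁺/Co²⁺ reduced at the cathode, E°cell = +1.811 − (+1.072) = +0.739 V and n = 2.
Q = [Co2+(aq)]^2 / ([Co3+(aq)]^2·[Br-(aq)]^2) = 0.0507, so log Q = −1.295 and E = +0.739 − (0.0592/2)(−1.295) = +0.7773 V.
Then ΔG = −nFE = −2 × 96500 × +0.7773 J/mol = −150 kJ/mol.

−150 kJ/mol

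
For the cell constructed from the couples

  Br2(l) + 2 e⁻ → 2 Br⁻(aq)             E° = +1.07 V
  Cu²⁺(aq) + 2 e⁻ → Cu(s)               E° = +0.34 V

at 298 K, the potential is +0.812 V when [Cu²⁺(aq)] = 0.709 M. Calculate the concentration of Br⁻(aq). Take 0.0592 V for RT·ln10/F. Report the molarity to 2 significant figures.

0.049 M

Br₂/Br⁻ is the cathode (higher E°); E°cell = +1.07 − (+0.34) = +0.73 V with n = 2.
From the Nernst equation, log Q = n(E° − E)/0.0592 = 2·(+0.73 − (+0.812))/0.0592 = −2.770.
For Br2(l) + Cu(s) → 2 Br⁻(aq) + Cu²⁺(aq), the reaction quotient is Q = [Br⁻(aq)]^2·[Cu²⁺(aq)].
Isolating [Br⁻(aq)] in Q = 10^{−2.770} yields log [Br⁻(aq)] = −1.310, i.e. 0.049 M.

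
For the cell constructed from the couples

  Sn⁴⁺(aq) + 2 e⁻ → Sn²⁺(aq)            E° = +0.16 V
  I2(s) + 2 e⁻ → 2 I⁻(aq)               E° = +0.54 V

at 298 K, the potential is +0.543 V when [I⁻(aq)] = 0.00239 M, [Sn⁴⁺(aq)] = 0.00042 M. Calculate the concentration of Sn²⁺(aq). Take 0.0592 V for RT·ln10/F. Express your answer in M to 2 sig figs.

0.00077 M

I₂/I⁻ is the cathode (higher E°); E°cell = +0.54 − (+0.16) = +0.38 V with n = 2.
From the Nernst equation, log Q = n(E° − E)/0.0592 = 2·(+0.38 − (+0.543))/0.0592 = −5.507.
Balancing electrons gives I2(s) + Sn²⁺(aq) → 2 I⁻(aq) + Sn⁴⁺(aq); thus Q = ([I⁻(aq)]^2·[Sn⁴⁺(aq)]) / [Sn²⁺(aq)].
Substituting the known concentrations and solving, log [Sn²⁺(aq)] = −3.113 and [Sn²⁺(aq)] = 0.00077 M.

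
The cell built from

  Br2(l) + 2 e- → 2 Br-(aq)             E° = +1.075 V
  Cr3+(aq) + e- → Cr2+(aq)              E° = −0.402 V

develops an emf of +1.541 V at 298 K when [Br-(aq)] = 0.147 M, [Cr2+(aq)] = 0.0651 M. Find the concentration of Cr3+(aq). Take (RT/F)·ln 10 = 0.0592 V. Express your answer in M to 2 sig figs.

The Br₂/Br⁻ couple has the larger reduction potential, so it is the cathode: E°cell = +1.075 − (−0.402) = +1.477 V and n = 2.
Since E = E° − (0.0592/n)·log Q, log Q = n(E° − E)/0.0592 = −2.162.
Balancing electrons gives Br2(l) + 2 Cr2+(aq) → 2 Br-(aq) + 2 Cr3+(aq); thus Q = ([Br-(aq)]^2·[Cr3+(aq)]^2) / [Cr2+(aq)]^2.
Isolating [Cr3+(aq)] in Q = 10^{−2.162} yields log [Cr3+(aq)] = −1.435, i.e. 0.037 M.

0.037 M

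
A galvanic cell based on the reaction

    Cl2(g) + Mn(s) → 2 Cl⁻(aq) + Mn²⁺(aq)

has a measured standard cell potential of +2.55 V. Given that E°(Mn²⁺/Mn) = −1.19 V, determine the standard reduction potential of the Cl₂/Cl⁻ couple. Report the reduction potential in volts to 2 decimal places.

+1.36 V

In the reaction as written the Cl₂/Cl⁻ couple is reduced (cathode) and Mn²⁺/Mn is oxidized (anode), so E°cell = E°(Cl₂/Cl⁻) − E°(Mn²⁺/Mn).
E°(Cl₂/Cl⁻) = E°cell + E°(anode) = +2.55 + (−1.19) = +1.36 V.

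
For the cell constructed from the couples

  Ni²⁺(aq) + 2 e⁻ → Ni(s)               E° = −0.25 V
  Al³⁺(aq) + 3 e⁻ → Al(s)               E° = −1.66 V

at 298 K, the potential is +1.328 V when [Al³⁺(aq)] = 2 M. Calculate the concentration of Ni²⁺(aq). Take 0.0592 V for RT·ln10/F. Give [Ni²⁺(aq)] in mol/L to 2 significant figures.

0.0027 M

The Ni²⁺/Ni couple has the larger reduction potential, so it is the cathode: E°cell = −0.25 − (−1.66) = +1.41 V and n = 6.
From the Nernst equation, log Q = n(E° − E)/0.0592 = 6·(+1.41 − (+1.328))/0.0592 = 8.311.
Balancing electrons gives 3 Ni²⁺(aq) + 2 Al(s) → 3 Ni(s) + 2 Al³⁺(aq); thus Q = [Al³⁺(aq)]^2 / [Ni²⁺(aq)]^3.
Solving for the unknown gives log [Ni²⁺(aq)] = −2.570, so [Ni²⁺(aq)] ≈ 0.0027 M.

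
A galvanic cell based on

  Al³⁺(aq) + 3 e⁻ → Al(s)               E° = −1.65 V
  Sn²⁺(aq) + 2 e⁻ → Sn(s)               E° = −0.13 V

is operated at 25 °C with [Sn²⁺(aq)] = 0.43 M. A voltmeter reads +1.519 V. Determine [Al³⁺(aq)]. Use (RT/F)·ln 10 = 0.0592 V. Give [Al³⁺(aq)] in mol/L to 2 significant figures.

0.32 M

The Sn²⁺/Sn couple has the larger reduction potential, so it is the cathode: E°cell = −0.13 − (−1.65) = +1.52 V and n = 6.
Since E = E° − (0.0592/n)·log Q, log Q = n(E° − E)/0.0592 = 0.101.
The balanced reaction is 3 Sn²⁺(aq) + 2 Al(s) → 3 Sn(s) + 2 Al³⁺(aq), so Q = [Al³⁺(aq)]^2 / [Sn²⁺(aq)]^3.
Solving for the unknown gives log [Al³⁺(aq)] = −0.499, so [Al³⁺(aq)] ≈ 0.32 M.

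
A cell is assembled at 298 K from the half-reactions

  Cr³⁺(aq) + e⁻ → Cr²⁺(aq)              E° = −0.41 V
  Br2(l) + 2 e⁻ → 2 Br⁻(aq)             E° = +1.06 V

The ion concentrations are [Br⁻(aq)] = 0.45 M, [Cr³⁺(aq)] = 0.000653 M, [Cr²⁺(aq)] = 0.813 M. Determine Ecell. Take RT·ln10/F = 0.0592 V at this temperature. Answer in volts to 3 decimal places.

+1.674 V

The Br₂/Br⁻ couple has the more positive E°, so it is the cathode; Cr³⁺/Cr²⁺ is the anode.
E°cell = E°cat − E°an = +1.06 − (−0.41) = +1.47 V; n = 2.
Balancing gives Br2(l) + 2 Cr²⁺(aq) → 2 Br⁻(aq) + 2 Cr³⁺(aq); hence Q = ([Br⁻(aq)]^2·[Cr³⁺(aq)]^2) / [Cr²⁺(aq)]^2 = 1.31×10^−7 (log Q = −6.884).
Applying E = E° − (RT ln10/nF)·log Q gives +1.47 − (0.0592/2)(−6.884) = +1.674 V.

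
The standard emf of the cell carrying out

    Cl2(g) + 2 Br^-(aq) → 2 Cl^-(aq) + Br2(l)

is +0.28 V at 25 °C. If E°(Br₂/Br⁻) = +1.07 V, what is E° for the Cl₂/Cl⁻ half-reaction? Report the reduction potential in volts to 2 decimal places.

+1.35 V

In the reaction as written the Cl₂/Cl⁻ couple is reduced (cathode) and Br₂/Br⁻ is oxidized (anode), so E°cell = E°(Cl₂/Cl⁻) − E°(Br₂/Br⁻).
E°(Cl₂/Cl⁻) = E°cell + E°(anode) = +0.28 + (+1.07) = +1.35 V.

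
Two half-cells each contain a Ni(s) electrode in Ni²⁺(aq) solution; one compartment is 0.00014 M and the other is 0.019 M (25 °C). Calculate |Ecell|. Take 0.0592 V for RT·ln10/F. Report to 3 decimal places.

0.063 V

For a concentration cell E°cell = 0, since both electrodes use the same couple.
The compartment with the higher Ni²⁺(aq) concentration (0.019 M) acts as the cathode; ions are reduced there and produced at the dilute (0.00014 M) anode.
With n = 2, Ecell = −(0.0592/2)·log([dilute]/[conc]) = −(0.0592/2)·log(0.00014/0.019) = +0.063 V.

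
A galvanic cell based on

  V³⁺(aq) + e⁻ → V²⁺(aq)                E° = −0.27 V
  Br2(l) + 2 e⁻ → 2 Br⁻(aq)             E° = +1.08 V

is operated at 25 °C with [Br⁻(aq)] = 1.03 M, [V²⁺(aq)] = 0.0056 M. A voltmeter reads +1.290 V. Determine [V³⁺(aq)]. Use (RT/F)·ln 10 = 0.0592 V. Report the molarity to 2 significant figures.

0.056 M

The Br₂/Br⁻ couple has the larger reduction potential, so it is the cathode: E°cell = +1.08 − (−0.27) = +1.35 V and n = 2.
Rearranging E = E° − (0.0592/n)·log Q gives log Q = 2(+1.35 − (+1.290))/0.0592 = 2.027.
The balanced reaction is Br2(l) + 2 V²⁺(aq) → 2 Br⁻(aq) + 2 V³⁺(aq), so Q = ([Br⁻(aq)]^2·[V³⁺(aq)]^2) / [V²⁺(aq)]^2.
Solving for the unknown gives log [V³⁺(aq)] = −1.251, so [V³⁺(aq)] ≈ 0.056 M.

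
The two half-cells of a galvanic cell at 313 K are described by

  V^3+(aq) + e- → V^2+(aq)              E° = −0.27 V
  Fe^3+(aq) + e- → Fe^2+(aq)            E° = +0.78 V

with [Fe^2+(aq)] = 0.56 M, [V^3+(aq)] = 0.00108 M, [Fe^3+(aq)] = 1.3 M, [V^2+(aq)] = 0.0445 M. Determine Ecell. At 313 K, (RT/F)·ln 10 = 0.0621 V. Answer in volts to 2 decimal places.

+1.17 V

The Fe³⁺/Fe²⁺ couple has the more positive E°, so it is the cathode; V³⁺/V²⁺ is the anode.
E°cell = +0.78 − (−0.27) = +1.05 V, with n = 1 electron transferred.
For the overall reaction Fe^3+(aq) + V^2+(aq) → Fe^2+(aq) + V^3+(aq), Q = ([Fe^2+(aq)]·[V^3+(aq)]) / ([Fe^3+(aq)]·[V^2+(aq)]) = 0.0105, giving log Q = −1.981.
Applying E = E° − (RT ln10/nF)·log Q gives +1.05 − (0.0621/1)(−1.981) = +1.17 V.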